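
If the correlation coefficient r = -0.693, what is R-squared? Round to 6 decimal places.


R^2 = r^2 = (-0.693)^2 = 0.480249

0.480249


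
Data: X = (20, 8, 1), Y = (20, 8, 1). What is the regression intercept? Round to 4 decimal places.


a = ybar - b*xbar, where b = sum((xi-xbar)(yi-ybar)) / sum((xi-xbar)^2)
n = 3, xbar = 29/3 ≈ 9.666667, ybar = 29/3 ≈ 9.666667
Sxy = sum((xi-xbar)(yi-ybar)) = 554/3 ≈ 184.666667
Sxx = sum((xi-xbar)^2) = 554/3 ≈ 184.666667
b = Sxy / Sxx = 1
a = 9.666667 - 1 * 9.666667 = 0

0.0000


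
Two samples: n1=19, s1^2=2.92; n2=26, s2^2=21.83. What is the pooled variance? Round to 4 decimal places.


sp^2 = ((n1-1)*s1^2 + (n2-1)*s2^2)/(n1+n2-2)
(n1-1)*s1^2 = 18 * 2.92 = 52.56
(n2-1)*s2^2 = 25 * 21.83 = 545.75
numerator = 52.56 + 545.75 = 598.31
n1+n2-2 = 43
sp^2 = 598.31 / 43 = 59831/4300 ≈ 13.914186

13.9142


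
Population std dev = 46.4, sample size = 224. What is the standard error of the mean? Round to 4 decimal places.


SE = sigma / sqrt(n)
sqrt(224) ≈ 14.966630
SE = 46.4 / 14.966630 ≈ 3.100230

3.1002


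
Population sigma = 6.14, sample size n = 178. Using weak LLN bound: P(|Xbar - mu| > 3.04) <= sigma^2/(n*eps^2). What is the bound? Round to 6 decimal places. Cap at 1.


bound = min(1, sigma^2/(n*eps^2))
sigma^2 = 6.14^2 = 37.6996
n*eps^2 = 178 * 3.04^2 = 178 * 9.2416 = 1645.0048
sigma^2/(n*eps^2) = 37.6996 / 1645.0048 ≈ 0.02291762

0.022918


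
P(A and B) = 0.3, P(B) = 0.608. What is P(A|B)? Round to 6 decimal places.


P(A|B) = P(A and B) / P(B) = 0.3 / 0.608 = 75/152 ≈ 0.49342105

0.493421


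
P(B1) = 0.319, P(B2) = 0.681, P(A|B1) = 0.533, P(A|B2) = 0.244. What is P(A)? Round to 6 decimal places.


P(A) = P(A|B1)*P(B1) + P(A|B2)*P(B2)
P(A|B1)*P(B1) = 0.533 * 0.319 = 0.170027
P(A|B2)*P(B2) = 0.244 * 0.681 = 0.166164
P(A) = 0.170027 + 0.166164 = 0.336191

0.336191


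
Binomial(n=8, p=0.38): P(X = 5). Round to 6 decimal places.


P = C(n,k) * p^k * (1-p)^(n-k)
C(8,5) = 56
p^k = 0.38^5 ≈ 0.007923517
(1-p)^(n-k) = 0.62^3 = 0.238328
P = 56 * 0.007923517 * 0.238328 ≈ 0.105750

0.105750


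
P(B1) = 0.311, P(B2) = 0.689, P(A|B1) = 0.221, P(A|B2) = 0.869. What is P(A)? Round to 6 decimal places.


P(A) = P(A|B1)*P(B1) + P(A|B2)*P(B2)
P(A|B1)*P(B1) = 0.221 * 0.311 = 0.068731
P(A|B2)*P(B2) = 0.869 * 0.689 = 0.598741
P(A) = 0.068731 + 0.598741 = 0.667472

0.667472


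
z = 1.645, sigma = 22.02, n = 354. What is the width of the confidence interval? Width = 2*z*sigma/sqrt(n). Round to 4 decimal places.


width = 2*z*sigma/sqrt(n)
2*z*sigma = 2 * 1.645 * 22.02 = 72.4458
sqrt(354) ≈ 18.814888
width = 72.4458 / 18.814888 ≈ 3.850451

3.8505


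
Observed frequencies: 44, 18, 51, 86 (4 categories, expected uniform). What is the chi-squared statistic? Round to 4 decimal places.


chi2 = sum((O-E)^2/E), E = total/4
total = 199, E = 199/4 = 49.75
(44 - 49.75)^2 / 49.75 = 33.0625 / 49.75 = 529/796 ≈ 0.664573
(18 - 49.75)^2 / 49.75 = 1008.0625 / 49.75 = 16129/796 ≈ 20.262563
(51 - 49.75)^2 / 49.75 = 1.5625 / 49.75 = 25/796 ≈ 0.031407
(86 - 49.75)^2 / 49.75 = 1314.0625 / 49.75 = 21025/796 ≈ 26.413317
chi2 = 9427/199 ≈ 47.371859

47.3719


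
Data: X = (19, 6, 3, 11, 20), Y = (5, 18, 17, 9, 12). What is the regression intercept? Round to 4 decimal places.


a = ybar - b*xbar, where b = sum((xi-xbar)(yi-ybar)) / sum((xi-xbar)^2)
n = 5, xbar = 59/5 = 11.8, ybar = 61/5 = 12.2
Sxy = sum((xi-xbar)(yi-ybar)) = -126.8
Sxx = sum((xi-xbar)^2) = 230.8
b = Sxy / Sxx = -317/577 ≈ -0.549393
a = 12.2 - (-0.549393) * 11.8 = 10780/577 ≈ 18.682842

18.6828


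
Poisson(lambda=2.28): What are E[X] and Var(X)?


E[X] = Var(X) = lambda = 2.28

2.28, 2.28


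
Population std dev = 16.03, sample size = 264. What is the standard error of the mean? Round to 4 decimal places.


SE = sigma / sqrt(n)
sqrt(264) ≈ 16.248077
SE = 16.03 / 16.248077 ≈ 0.986578

0.9866


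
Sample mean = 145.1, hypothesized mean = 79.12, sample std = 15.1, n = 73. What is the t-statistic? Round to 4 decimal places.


t = (xbar - mu0) / (s/sqrt(n))
xbar - mu0 = 145.1 - 79.12 = 65.98
sqrt(73) ≈ 8.54400375
s/sqrt(n) = 15.1 / 8.54400375 ≈ 1.76732132
t = 65.98 / 1.76732132 ≈ 37.333336

37.3333


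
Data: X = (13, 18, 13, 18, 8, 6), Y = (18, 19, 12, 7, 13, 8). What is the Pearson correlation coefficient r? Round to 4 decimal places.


r = sum((xi-xbar)(yi-ybar)) / sqrt(sum((xi-xbar)^2) * sum((yi-ybar)^2))
n = 6, xbar = 76/6 = 38/3 ≈ 12.666667, ybar = 77/6 ≈ 12.833333
Sxy = sum((xi-xbar)(yi-ybar)) = 104/3 ≈ 34.666667
Sxx = sum((xi-xbar)^2) = 370/3 ≈ 123.333333
Syy = sum((yi-ybar)^2) = 737/6 ≈ 122.833333
sqrt(Sxx*Syy) ≈ 123.083079
r = Sxy / sqrt(Sxx*Syy) = 34.666667 / 123.083079 ≈ 0.281653

0.2817


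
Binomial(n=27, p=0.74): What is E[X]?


E[X] = n*p = 27 * 0.74 = 19.98

19.98


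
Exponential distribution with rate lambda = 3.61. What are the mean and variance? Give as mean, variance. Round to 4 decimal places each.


mean = 1/lam, var = 1/lam^2
mean = 1 / 3.61 = 100/361 ≈ 0.277008
lam^2 = 3.61^2 = 13.0321
var = 1 / 13.0321 ≈ 0.076734

0.2770, 0.0767


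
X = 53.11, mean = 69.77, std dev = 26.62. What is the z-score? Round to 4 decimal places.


z = (X - mu) / sigma
X - mu = 53.11 - 69.77 = -16.66
z = -16.66 / 26.62 = -833/1331 ≈ -0.625845

-0.6258


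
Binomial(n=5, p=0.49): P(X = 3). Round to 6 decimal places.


P = C(n,k) * p^k * (1-p)^(n-k)
C(5,3) = 10
p^k = 0.49^3 = 0.117649
(1-p)^(n-k) = 0.51^2 = 0.2601
P = 10 * 0.117649 * 0.2601 ≈ 0.306005

0.306005


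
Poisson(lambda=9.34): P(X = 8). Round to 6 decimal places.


P = e^(-lam) * lam^k / k!
e^(-9.34) ≈ 0.00008783944
lam^k = 9.34^8 ≈ 57912859.592510
k! = 8! = 40320
P = 0.00008783944 * 57912859.592510 / 40320 ≈ 0.126166

0.126166


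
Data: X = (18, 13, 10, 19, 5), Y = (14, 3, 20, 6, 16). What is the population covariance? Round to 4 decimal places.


Cov = (1/n)*sum((xi-xbar)(yi-ybar))
n = 5, xbar = 65/5 = 13, ybar = 59/5 = 11.8
sum((xi-xbar)(yi-ybar)) = -82
Cov = -82 / 5 = -16.4

-16.4000


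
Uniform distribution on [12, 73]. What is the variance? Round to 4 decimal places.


Var = (b-a)^2 / 12
(b-a)^2 = (73 - 12)^2 = 3721
Var = 3721/12 ≈ 310.083333

310.0833


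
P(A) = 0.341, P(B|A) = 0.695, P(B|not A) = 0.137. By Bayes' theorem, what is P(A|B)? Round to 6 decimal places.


P(A|B) = P(B|A)*P(A) / P(B), P(B) = P(B|A)*P(A) + P(B|not A)*P(not A)
P(B|A)*P(A) = 0.695 * 0.341 = 0.236995
P(B|not A)*P(not A) = 0.137 * 0.659 = 0.090283
P(B) = 0.236995 + 0.090283 = 0.327278
P(A|B) = 0.236995 / 0.327278 ≈ 0.72413972

0.724140


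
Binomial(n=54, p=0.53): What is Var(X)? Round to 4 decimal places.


Var = n*p*(1-p) = 54 * 0.53 * 0.47 = 13.4514

13.4514


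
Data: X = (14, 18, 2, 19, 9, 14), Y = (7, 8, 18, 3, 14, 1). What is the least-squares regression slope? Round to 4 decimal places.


b = sum((xi-xbar)(yi-ybar)) / sum((xi-xbar)^2)
n = 6, xbar = 76/6 = 38/3 ≈ 12.666667, ybar = 51/6 = 8.5
Sxy = sum((xi-xbar)(yi-ybar)) = -171
Sxx = sum((xi-xbar)^2) = 598/3 ≈ 199.333333
b = Sxy / Sxx = -513/598 ≈ -0.857860

-0.8579


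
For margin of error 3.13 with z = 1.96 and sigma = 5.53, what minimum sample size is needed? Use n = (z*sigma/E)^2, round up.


z*sigma/E = 1.96 * 5.53 / 3.13 = 27097/7825 ≈ 3.462875
(z*sigma/E)^2 ≈ 11.991506
round up: n = 12

12


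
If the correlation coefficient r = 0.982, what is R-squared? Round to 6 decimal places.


R^2 = r^2 = (0.982)^2 = 0.964324

0.964324


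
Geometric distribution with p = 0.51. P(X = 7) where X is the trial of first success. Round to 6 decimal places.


P = (1-p)^(k-1) * p
(1-p)^(k-1) = 0.49^6 ≈ 0.01384129
P = 0.01384129 * 0.51 ≈ 0.007059056

0.007059


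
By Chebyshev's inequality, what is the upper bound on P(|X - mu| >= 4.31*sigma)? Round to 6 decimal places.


P <= 1/k^2
k^2 = 4.31^2 = 18.5761
1/k^2 = 1 / 18.5761 ≈ 0.05383261

0.053833


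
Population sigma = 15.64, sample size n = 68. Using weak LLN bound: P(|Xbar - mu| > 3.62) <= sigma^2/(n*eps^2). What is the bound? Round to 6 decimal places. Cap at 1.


bound = min(1, sigma^2/(n*eps^2))
sigma^2 = 15.64^2 = 244.6096
n*eps^2 = 68 * 3.62^2 = 68 * 13.1044 = 891.0992
sigma^2/(n*eps^2) = 244.6096 / 891.0992 ≈ 0.27450322

0.274503


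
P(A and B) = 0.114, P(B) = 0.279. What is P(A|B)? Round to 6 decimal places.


P(A|B) = P(A and B) / P(B) = 0.114 / 0.279 = 38/93 ≈ 0.40860215

0.408602


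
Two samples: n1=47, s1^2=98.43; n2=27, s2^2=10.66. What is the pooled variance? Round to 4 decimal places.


sp^2 = ((n1-1)*s1^2 + (n2-1)*s2^2)/(n1+n2-2)
(n1-1)*s1^2 = 46 * 98.43 = 4527.78
(n2-1)*s2^2 = 26 * 10.66 = 277.16
numerator = 4527.78 + 277.16 = 4804.94
n1+n2-2 = 72
sp^2 = 4804.94 / 72 = 240247/3600 ≈ 66.735278

66.7353


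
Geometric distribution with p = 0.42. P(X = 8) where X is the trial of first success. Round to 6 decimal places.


P = (1-p)^(k-1) * p
(1-p)^(k-1) = 0.58^7 ≈ 0.02207984
P = 0.02207984 * 0.42 ≈ 0.009273534

0.009274


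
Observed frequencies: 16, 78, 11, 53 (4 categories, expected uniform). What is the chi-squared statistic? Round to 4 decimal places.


chi2 = sum((O-E)^2/E), E = total/4
total = 158, E = 158/4 = 39.5
(16 - 39.5)^2 / 39.5 = 552.25 / 39.5 = 2209/158 ≈ 13.981013
(78 - 39.5)^2 / 39.5 = 1482.25 / 39.5 = 5929/158 ≈ 37.525316
(11 - 39.5)^2 / 39.5 = 812.25 / 39.5 = 3249/158 ≈ 20.563291
(53 - 39.5)^2 / 39.5 = 182.25 / 39.5 = 729/158 ≈ 4.613924
chi2 = 6058/79 ≈ 76.683544

76.6835


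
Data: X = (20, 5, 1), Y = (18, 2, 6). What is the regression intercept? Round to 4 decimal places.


a = ybar - b*xbar, where b = sum((xi-xbar)(yi-ybar)) / sum((xi-xbar)^2)
n = 3, xbar = 26/3 ≈ 8.666667, ybar = 26/3 ≈ 8.666667
Sxy = sum((xi-xbar)(yi-ybar)) = 452/3 ≈ 150.666667
Sxx = sum((xi-xbar)^2) = 602/3 ≈ 200.666667
b = Sxy / Sxx = 226/301 ≈ 0.750831
a = 8.666667 - 0.750831 * 8.666667 = 650/301 ≈ 2.159468

2.1595


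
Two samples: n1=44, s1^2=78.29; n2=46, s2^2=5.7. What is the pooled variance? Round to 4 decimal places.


sp^2 = ((n1-1)*s1^2 + (n2-1)*s2^2)/(n1+n2-2)
(n1-1)*s1^2 = 43 * 78.29 = 3366.47
(n2-1)*s2^2 = 45 * 5.7 = 256.5
numerator = 3366.47 + 256.5 = 3622.97
n1+n2-2 = 88
sp^2 = 3622.97 / 88 = 362297/8800 ≈ 41.170114

41.1701


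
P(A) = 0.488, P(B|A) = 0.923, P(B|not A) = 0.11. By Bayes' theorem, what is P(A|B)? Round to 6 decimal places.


P(A|B) = P(B|A)*P(A) / P(B), P(B) = P(B|A)*P(A) + P(B|not A)*P(not A)
P(B|A)*P(A) = 0.923 * 0.488 = 0.450424
P(B|not A)*P(not A) = 0.11 * 0.512 = 0.05632
P(B) = 0.450424 + 0.05632 = 0.506744
P(A|B) = 0.450424 / 0.506744 ≈ 0.88885907

0.888859


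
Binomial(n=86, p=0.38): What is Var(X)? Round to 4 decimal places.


Var = n*p*(1-p) = 86 * 0.38 * 0.62 = 20.2616

20.2616


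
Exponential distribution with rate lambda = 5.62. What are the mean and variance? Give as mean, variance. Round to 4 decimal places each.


mean = 1/lam, var = 1/lam^2
mean = 1 / 5.62 = 50/281 ≈ 0.177936
lam^2 = 5.62^2 = 31.5844
var = 1 / 31.5844 ≈ 0.031661

0.1779, 0.0317


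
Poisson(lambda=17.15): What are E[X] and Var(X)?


E[X] = Var(X) = lambda = 17.15

17.15, 17.15


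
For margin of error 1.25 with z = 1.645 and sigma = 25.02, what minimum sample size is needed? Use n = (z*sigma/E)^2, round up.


z*sigma/E = 1.645 * 25.02 / 1.25 = 32.92632
(z*sigma/E)^2 ≈ 1084.142549
round up: n = 1085

1085


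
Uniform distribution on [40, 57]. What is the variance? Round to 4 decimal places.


Var = (b-a)^2 / 12
(b-a)^2 = (57 - 40)^2 = 289
Var = 289/12 ≈ 24.083333

24.0833


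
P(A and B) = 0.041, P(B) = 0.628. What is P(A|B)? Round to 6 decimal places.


P(A|B) = P(A and B) / P(B) = 0.041 / 0.628 = 41/628 ≈ 0.06528662

0.065287


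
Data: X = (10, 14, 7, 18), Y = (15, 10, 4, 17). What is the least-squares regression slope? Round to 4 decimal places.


b = sum((xi-xbar)(yi-ybar)) / sum((xi-xbar)^2)
n = 4, xbar = 49/4 = 12.25, ybar = 46/4 = 11.5
Sxy = sum((xi-xbar)(yi-ybar)) = 60.5
Sxx = sum((xi-xbar)^2) = 68.75
b = Sxy / Sxx = 0.88

0.8800


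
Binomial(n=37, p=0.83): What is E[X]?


E[X] = n*p = 37 * 0.83 = 30.71

30.71


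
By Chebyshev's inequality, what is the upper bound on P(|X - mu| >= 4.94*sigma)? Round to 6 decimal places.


P <= 1/k^2
k^2 = 4.94^2 = 24.4036
1/k^2 = 1 / 24.4036 ≈ 0.04097756

0.040978


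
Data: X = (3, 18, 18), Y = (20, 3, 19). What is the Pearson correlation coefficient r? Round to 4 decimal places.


r = sum((xi-xbar)(yi-ybar)) / sqrt(sum((xi-xbar)^2) * sum((yi-ybar)^2))
n = 3, xbar = 39/3 = 13, ybar = 42/3 = 14
Sxy = sum((xi-xbar)(yi-ybar)) = -90
Sxx = sum((xi-xbar)^2) = 150
Syy = sum((yi-ybar)^2) = 182
sqrt(Sxx*Syy) ≈ 165.227116
r = Sxy / sqrt(Sxx*Syy) = -90 / 165.227116 ≈ -0.544705

-0.5447


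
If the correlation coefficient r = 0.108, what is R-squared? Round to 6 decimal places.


R^2 = r^2 = (0.108)^2 = 0.011664

0.011664


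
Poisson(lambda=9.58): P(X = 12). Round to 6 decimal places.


P = e^(-lam) * lam^k / k!
e^(-9.58) ≈ 0.00006909695
lam^k = 9.58^12 ≈ 597566316046.999272
k! = 12! = 479001600
P = 0.00006909695 * 597566316046.999272 / 479001600 ≈ 0.086200

0.086200


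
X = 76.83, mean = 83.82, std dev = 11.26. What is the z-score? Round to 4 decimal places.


z = (X - mu) / sigma
X - mu = 76.83 - 83.82 = -6.99
z = -6.99 / 11.26 = -699/1126 ≈ -0.620782

-0.6208


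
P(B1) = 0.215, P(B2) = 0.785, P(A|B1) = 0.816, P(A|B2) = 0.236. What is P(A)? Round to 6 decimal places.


P(A) = P(A|B1)*P(B1) + P(A|B2)*P(B2)
P(A|B1)*P(B1) = 0.816 * 0.215 = 0.17544
P(A|B2)*P(B2) = 0.236 * 0.785 = 0.18526
P(A) = 0.17544 + 0.18526 = 0.3607

0.360700


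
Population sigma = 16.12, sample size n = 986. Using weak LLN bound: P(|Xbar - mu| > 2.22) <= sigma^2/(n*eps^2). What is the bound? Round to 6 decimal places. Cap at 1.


bound = min(1, sigma^2/(n*eps^2))
sigma^2 = 16.12^2 = 259.8544
n*eps^2 = 986 * 2.22^2 = 986 * 4.9284 = 4859.4024
sigma^2/(n*eps^2) = 259.8544 / 4859.4024 ≈ 0.05347456

0.053475


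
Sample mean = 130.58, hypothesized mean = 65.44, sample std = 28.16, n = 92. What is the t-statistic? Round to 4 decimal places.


t = (xbar - mu0) / (s/sqrt(n))
xbar - mu0 = 130.58 - 65.44 = 65.14
sqrt(92) ≈ 9.59166305
s/sqrt(n) = 28.16 / 9.59166305 ≈ 2.93588295
t = 65.14 / 2.93588295 ≈ 22.187533

22.1875


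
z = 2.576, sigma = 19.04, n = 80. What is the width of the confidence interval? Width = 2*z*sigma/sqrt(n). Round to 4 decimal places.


width = 2*z*sigma/sqrt(n)
2*z*sigma = 2 * 2.576 * 19.04 = 98.09408
sqrt(80) ≈ 8.944272
width = 98.09408 / 8.944272 ≈ 10.967252

10.9673


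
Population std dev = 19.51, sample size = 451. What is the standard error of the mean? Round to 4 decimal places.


SE = sigma / sqrt(n)
sqrt(451) ≈ 21.236761
SE = 19.51 / 21.236761 ≈ 0.918690

0.9187


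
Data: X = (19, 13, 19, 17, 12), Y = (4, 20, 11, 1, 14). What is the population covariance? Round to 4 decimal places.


Cov = (1/n)*sum((xi-xbar)(yi-ybar))
n = 5, xbar = 80/5 = 16, ybar = 50/5 = 10
sum((xi-xbar)(yi-ybar)) = -70
Cov = -70 / 5 = -14

-14.0000


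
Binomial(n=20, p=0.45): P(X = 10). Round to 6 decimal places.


P = C(n,k) * p^k * (1-p)^(n-k)
C(20,10) = 184756
p^k = 0.45^10 ≈ 0.0003405063
(1-p)^(n-k) = 0.55^10 ≈ 0.002532952
P = 184756 * 0.0003405063 * 0.002532952 ≈ 0.159349

0.159349


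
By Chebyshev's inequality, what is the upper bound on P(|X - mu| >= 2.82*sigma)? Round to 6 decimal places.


P <= 1/k^2
k^2 = 2.82^2 = 7.9524
1/k^2 = 1 / 7.9524 ≈ 0.12574820

0.125748


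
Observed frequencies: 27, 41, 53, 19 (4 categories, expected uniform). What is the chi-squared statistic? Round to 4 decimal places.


chi2 = sum((O-E)^2/E), E = total/4
total = 140, E = 140/4 = 35
(27 - 35)^2 / 35 = 64 / 35 = 64/35 ≈ 1.828571
(41 - 35)^2 / 35 = 36 / 35 = 36/35 ≈ 1.028571
(53 - 35)^2 / 35 = 324 / 35 = 324/35 ≈ 9.257143
(19 - 35)^2 / 35 = 256 / 35 = 256/35 ≈ 7.314286
chi2 = 136/7 ≈ 19.428571

19.4286


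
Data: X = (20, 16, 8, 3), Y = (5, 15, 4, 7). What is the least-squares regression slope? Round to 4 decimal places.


b = sum((xi-xbar)(yi-ybar)) / sum((xi-xbar)^2)
n = 4, xbar = 47/4 = 11.75, ybar = 31/4 = 7.75
Sxy = sum((xi-xbar)(yi-ybar)) = 28.75
Sxx = sum((xi-xbar)^2) = 176.75
b = Sxy / Sxx = 115/707 ≈ 0.162659

0.1627


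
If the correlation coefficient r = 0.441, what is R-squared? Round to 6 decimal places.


R^2 = r^2 = (0.441)^2 = 0.194481

0.194481


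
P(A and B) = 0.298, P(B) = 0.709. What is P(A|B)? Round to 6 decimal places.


P(A|B) = P(A and B) / P(B) = 0.298 / 0.709 = 298/709 ≈ 0.42031030

0.420310


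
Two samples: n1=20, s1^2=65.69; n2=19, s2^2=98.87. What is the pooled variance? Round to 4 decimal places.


sp^2 = ((n1-1)*s1^2 + (n2-1)*s2^2)/(n1+n2-2)
(n1-1)*s1^2 = 19 * 65.69 = 1248.11
(n2-1)*s2^2 = 18 * 98.87 = 1779.66
numerator = 1248.11 + 1779.66 = 3027.77
n1+n2-2 = 37
sp^2 = 3027.77 / 37 = 302777/3700 ≈ 81.831622

81.8316


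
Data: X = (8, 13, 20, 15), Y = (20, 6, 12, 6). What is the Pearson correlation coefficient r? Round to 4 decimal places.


r = sum((xi-xbar)(yi-ybar)) / sqrt(sum((xi-xbar)^2) * sum((yi-ybar)^2))
n = 4, xbar = 56/4 = 14, ybar = 44/4 = 11
Sxy = sum((xi-xbar)(yi-ybar)) = -48
Sxx = sum((xi-xbar)^2) = 74
Syy = sum((yi-ybar)^2) = 132
sqrt(Sxx*Syy) ≈ 98.833193
r = Sxy / sqrt(Sxx*Syy) = -48 / 98.833193 ≈ -0.485667

-0.4857


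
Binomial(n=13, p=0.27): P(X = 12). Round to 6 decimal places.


P = C(n,k) * p^k * (1-p)^(n-k)
C(13,12) = 13
p^k = 0.27^12 ≈ 0.0000001500946
(1-p)^(n-k) = 0.73^1 = 0.73
P = 13 * 0.0000001500946 * 0.73 ≈ 0.000001

0.000001


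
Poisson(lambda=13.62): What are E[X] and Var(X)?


E[X] = Var(X) = lambda = 13.62

13.62, 13.62


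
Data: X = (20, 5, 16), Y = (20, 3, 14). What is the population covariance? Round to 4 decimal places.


Cov = (1/n)*sum((xi-xbar)(yi-ybar))
n = 3, xbar = 41/3 ≈ 13.666667, ybar = 37/3 ≈ 12.333333
sum((xi-xbar)(yi-ybar)) = 400/3 ≈ 133.333333
Cov = 133.333333 / 3 = 400/9 ≈ 44.444444

44.4444


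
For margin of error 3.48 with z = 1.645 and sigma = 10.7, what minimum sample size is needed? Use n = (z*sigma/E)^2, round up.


z*sigma/E = 1.645 * 10.7 / 3.48 = 35203/6960 ≈ 5.057902
(z*sigma/E)^2 ≈ 25.582376
round up: n = 26

26


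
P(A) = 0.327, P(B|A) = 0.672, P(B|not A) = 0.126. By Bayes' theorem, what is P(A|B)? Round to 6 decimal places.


P(A|B) = P(B|A)*P(A) / P(B), P(B) = P(B|A)*P(A) + P(B|not A)*P(not A)
P(B|A)*P(A) = 0.672 * 0.327 = 0.219744
P(B|not A)*P(not A) = 0.126 * 0.673 = 0.084798
P(B) = 0.219744 + 0.084798 = 0.304542
P(A|B) = 0.219744 / 0.304542 = 1744/2417 ≈ 0.72155565

0.721556


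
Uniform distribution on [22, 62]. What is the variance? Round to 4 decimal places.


Var = (b-a)^2 / 12
(b-a)^2 = (62 - 22)^2 = 1600
Var = 1600/12 ≈ 133.333333

133.3333


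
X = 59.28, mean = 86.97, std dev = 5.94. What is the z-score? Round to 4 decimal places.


z = (X - mu) / sigma
X - mu = 59.28 - 86.97 = -27.69
z = -27.69 / 5.94 = -923/198 ≈ -4.661616

-4.6616


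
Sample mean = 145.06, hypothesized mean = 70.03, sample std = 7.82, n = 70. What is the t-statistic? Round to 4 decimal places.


t = (xbar - mu0) / (s/sqrt(n))
xbar - mu0 = 145.06 - 70.03 = 75.03
sqrt(70) ≈ 8.36660027
s/sqrt(n) = 7.82 / 8.36660027 ≈ 0.93466877
t = 75.03 / 0.93466877 ≈ 80.274427

80.2744


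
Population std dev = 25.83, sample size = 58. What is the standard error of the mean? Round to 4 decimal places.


SE = sigma / sqrt(n)
sqrt(58) ≈ 7.615773
SE = 25.83 / 7.615773 ≈ 3.391645

3.3916


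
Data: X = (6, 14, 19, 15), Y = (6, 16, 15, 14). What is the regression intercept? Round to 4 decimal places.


a = ybar - b*xbar, where b = sum((xi-xbar)(yi-ybar)) / sum((xi-xbar)^2)
n = 4, xbar = 54/4 = 13.5, ybar = 51/4 = 12.75
Sxy = sum((xi-xbar)(yi-ybar)) = 66.5
Sxx = sum((xi-xbar)^2) = 89
b = Sxy / Sxx = 133/178 ≈ 0.747191
a = 12.75 - 0.747191 * 13.5 = 237/89 ≈ 2.662921

2.6629


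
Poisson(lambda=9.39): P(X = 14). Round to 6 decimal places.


P = e^(-lam) * lam^k / k!
e^(-9.39) ≈ 0.00008355546
lam^k = 9.39^14 ≈ 41430320382102.778929
k! = 14! = 87178291200
P = 0.00008355546 * 41430320382102.778929 / 87178291200 ≈ 0.039709

0.039709


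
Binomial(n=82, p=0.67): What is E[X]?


E[X] = n*p = 82 * 0.67 = 54.94

54.94


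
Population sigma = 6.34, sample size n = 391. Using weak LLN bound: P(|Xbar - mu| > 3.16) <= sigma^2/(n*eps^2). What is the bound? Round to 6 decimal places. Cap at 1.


bound = min(1, sigma^2/(n*eps^2))
sigma^2 = 6.34^2 = 40.1956
n*eps^2 = 391 * 3.16^2 = 391 * 9.9856 = 3904.3696
sigma^2/(n*eps^2) = 40.1956 / 3904.3696 ≈ 0.01029503

0.010295


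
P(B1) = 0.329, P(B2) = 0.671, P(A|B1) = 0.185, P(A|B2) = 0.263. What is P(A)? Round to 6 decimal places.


P(A) = P(A|B1)*P(B1) + P(A|B2)*P(B2)
P(A|B1)*P(B1) = 0.185 * 0.329 = 0.060865
P(A|B2)*P(B2) = 0.263 * 0.671 = 0.176473
P(A) = 0.060865 + 0.176473 = 0.237338

0.237338


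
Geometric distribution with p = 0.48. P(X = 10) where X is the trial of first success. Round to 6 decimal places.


P = (1-p)^(k-1) * p
(1-p)^(k-1) = 0.52^9 ≈ 0.002779906
P = 0.002779906 * 0.48 ≈ 0.001334355

0.001334


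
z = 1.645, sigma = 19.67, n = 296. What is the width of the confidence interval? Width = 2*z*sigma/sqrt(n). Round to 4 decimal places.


width = 2*z*sigma/sqrt(n)
2*z*sigma = 2 * 1.645 * 19.67 = 64.7143
sqrt(296) ≈ 17.204651
width = 64.7143 / 17.204651 ≈ 3.761442

3.7614


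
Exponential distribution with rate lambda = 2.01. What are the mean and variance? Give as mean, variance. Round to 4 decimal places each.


mean = 1/lam, var = 1/lam^2
mean = 1 / 2.01 = 100/201 ≈ 0.497512
lam^2 = 2.01^2 = 4.0401
var = 1 / 4.0401 ≈ 0.247519

0.4975, 0.2475


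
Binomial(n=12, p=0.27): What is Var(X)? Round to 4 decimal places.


Var = n*p*(1-p) = 12 * 0.27 * 0.73 = 2.3652

2.3652


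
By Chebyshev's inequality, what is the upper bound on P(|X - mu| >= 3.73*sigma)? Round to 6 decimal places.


P <= 1/k^2
k^2 = 3.73^2 = 13.9129
1/k^2 = 1 / 13.9129 ≈ 0.07187574

0.071876


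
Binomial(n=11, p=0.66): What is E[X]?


E[X] = n*p = 11 * 0.66 = 7.26

7.26


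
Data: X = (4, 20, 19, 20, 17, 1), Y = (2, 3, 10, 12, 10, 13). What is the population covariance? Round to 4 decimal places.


Cov = (1/n)*sum((xi-xbar)(yi-ybar))
n = 6, xbar = 81/6 = 13.5, ybar = 50/6 = 25/3 ≈ 8.333333
sum((xi-xbar)(yi-ybar)) = 6
Cov = 6 / 6 = 1

1.0000


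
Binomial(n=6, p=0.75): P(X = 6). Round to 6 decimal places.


P = C(n,k) * p^k * (1-p)^(n-k)
C(6,6) = 1
p^k = 0.75^6 = 729/4096 ≈ 0.1779785
(1-p)^(n-k) = 0.25^0 = 1
P = 1 * 0.1779785 * 1 = 729/4096 ≈ 0.177979

0.177979


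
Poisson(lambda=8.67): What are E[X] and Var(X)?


E[X] = Var(X) = lambda = 8.67

8.67, 8.67


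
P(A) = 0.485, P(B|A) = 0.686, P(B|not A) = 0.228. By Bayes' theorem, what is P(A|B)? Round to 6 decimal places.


P(A|B) = P(B|A)*P(A) / P(B), P(B) = P(B|A)*P(A) + P(B|not A)*P(not A)
P(B|A)*P(A) = 0.686 * 0.485 = 0.33271
P(B|not A)*P(not A) = 0.228 * 0.515 = 0.11742
P(B) = 0.33271 + 0.11742 = 0.45013
P(A|B) = 0.33271 / 0.45013 ≈ 0.73914203

0.739142


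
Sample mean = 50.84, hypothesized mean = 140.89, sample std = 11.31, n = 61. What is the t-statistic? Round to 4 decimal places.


t = (xbar - mu0) / (s/sqrt(n))
xbar - mu0 = 50.84 - 140.89 = -90.05
sqrt(61) ≈ 7.81024968
s/sqrt(n) = 11.31 / 7.81024968 ≈ 1.44809711
t = -90.05 / 1.44809711 ≈ -62.185056

-62.1851


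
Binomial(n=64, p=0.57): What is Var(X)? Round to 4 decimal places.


Var = n*p*(1-p) = 64 * 0.57 * 0.43 = 15.6864

15.6864


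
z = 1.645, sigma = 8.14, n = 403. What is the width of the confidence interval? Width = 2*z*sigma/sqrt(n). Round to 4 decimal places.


width = 2*z*sigma/sqrt(n)
2*z*sigma = 2 * 1.645 * 8.14 = 26.7806
sqrt(403) ≈ 20.074860
width = 26.7806 / 20.074860 ≈ 1.334037

1.3340


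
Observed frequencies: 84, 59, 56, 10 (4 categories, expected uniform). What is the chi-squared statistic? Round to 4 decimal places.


chi2 = sum((O-E)^2/E), E = total/4
total = 209, E = 209/4 = 52.25
(84 - 52.25)^2 / 52.25 = 1008.0625 / 52.25 = 16129/836 ≈ 19.293062
(59 - 52.25)^2 / 52.25 = 45.5625 / 52.25 = 729/836 ≈ 0.872010
(56 - 52.25)^2 / 52.25 = 14.0625 / 52.25 = 225/836 ≈ 0.269139
(10 - 52.25)^2 / 52.25 = 1785.0625 / 52.25 = 28561/836 ≈ 34.163876
chi2 = 11411/209 ≈ 54.598086

54.5981


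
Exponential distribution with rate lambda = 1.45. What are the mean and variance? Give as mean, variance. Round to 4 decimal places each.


mean = 1/lam, var = 1/lam^2
mean = 1 / 1.45 = 20/29 ≈ 0.689655
lam^2 = 1.45^2 = 2.1025
var = 1 / 2.1025 = 400/841 ≈ 0.475624

0.6897, 0.4756


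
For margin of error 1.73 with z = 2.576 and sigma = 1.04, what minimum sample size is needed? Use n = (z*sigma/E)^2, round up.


z*sigma/E = 2.576 * 1.04 / 1.73 ≈ 1.548578
(z*sigma/E)^2 ≈ 2.398094
round up: n = 3

3


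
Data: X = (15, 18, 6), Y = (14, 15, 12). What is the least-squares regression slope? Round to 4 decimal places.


b = sum((xi-xbar)(yi-ybar)) / sum((xi-xbar)^2)
n = 3, xbar = 39/3 = 13, ybar = 41/3 ≈ 13.666667
Sxy = sum((xi-xbar)(yi-ybar)) = 19
Sxx = sum((xi-xbar)^2) = 78
b = Sxy / Sxx = 19/78 ≈ 0.243590

0.2436


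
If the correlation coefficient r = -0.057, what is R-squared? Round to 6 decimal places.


R^2 = r^2 = (-0.057)^2 = 0.003249

0.003249


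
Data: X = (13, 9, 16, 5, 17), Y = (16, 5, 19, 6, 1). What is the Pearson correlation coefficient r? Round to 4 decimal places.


r = sum((xi-xbar)(yi-ybar)) / sqrt(sum((xi-xbar)^2) * sum((yi-ybar)^2))
n = 5, xbar = 60/5 = 12, ybar = 47/5 = 9.4
Sxy = sum((xi-xbar)(yi-ybar)) = 40
Sxx = sum((xi-xbar)^2) = 100
Syy = sum((yi-ybar)^2) = 237.2
sqrt(Sxx*Syy) ≈ 154.012986
r = Sxy / sqrt(Sxx*Syy) = 40 / 154.012986 ≈ 0.259718

0.2597


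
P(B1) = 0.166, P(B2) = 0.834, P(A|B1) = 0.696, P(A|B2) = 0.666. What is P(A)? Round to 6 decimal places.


P(A) = P(A|B1)*P(B1) + P(A|B2)*P(B2)
P(A|B1)*P(B1) = 0.696 * 0.166 = 0.115536
P(A|B2)*P(B2) = 0.666 * 0.834 = 0.555444
P(A) = 0.115536 + 0.555444 = 0.67098

0.670980


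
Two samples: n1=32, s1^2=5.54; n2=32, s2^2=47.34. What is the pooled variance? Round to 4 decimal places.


sp^2 = ((n1-1)*s1^2 + (n2-1)*s2^2)/(n1+n2-2)
(n1-1)*s1^2 = 31 * 5.54 = 171.74
(n2-1)*s2^2 = 31 * 47.34 = 1467.54
numerator = 171.74 + 1467.54 = 1639.28
n1+n2-2 = 62
sp^2 = 1639.28 / 62 = 26.44

26.4400


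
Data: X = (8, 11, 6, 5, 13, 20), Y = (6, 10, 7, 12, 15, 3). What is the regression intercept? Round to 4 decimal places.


a = ybar - b*xbar, where b = sum((xi-xbar)(yi-ybar)) / sum((xi-xbar)^2)
n = 6, xbar = 63/6 = 10.5, ybar = 53/6 ≈ 8.833333
Sxy = sum((xi-xbar)(yi-ybar)) = -41.5
Sxx = sum((xi-xbar)^2) = 153.5
b = Sxy / Sxx = -83/307 ≈ -0.270358
a = 8.833333 - (-0.270358) * 10.5 = 10750/921 ≈ 11.672096

11.6721


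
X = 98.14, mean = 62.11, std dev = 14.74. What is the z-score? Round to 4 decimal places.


z = (X - mu) / sigma
X - mu = 98.14 - 62.11 = 36.03
z = 36.03 / 14.74 = 3603/1474 ≈ 2.444369

2.4444


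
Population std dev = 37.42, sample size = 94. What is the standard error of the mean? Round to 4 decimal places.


SE = sigma / sqrt(n)
sqrt(94) ≈ 9.695360
SE = 37.42 / 9.695360 ≈ 3.859578

3.8596


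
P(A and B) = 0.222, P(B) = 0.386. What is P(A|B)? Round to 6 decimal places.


P(A|B) = P(A and B) / P(B) = 0.222 / 0.386 = 111/193 ≈ 0.57512953

0.575130


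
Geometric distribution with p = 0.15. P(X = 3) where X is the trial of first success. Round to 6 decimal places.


P = (1-p)^(k-1) * p
(1-p)^(k-1) = 0.85^2 = 0.7225
P = 0.7225 * 0.15 = 0.108375

0.108375


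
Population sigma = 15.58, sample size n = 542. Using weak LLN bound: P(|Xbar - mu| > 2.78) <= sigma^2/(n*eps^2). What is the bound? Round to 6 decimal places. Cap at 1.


bound = min(1, sigma^2/(n*eps^2))
sigma^2 = 15.58^2 = 242.7364
n*eps^2 = 542 * 2.78^2 = 542 * 7.7284 = 4188.7928
sigma^2/(n*eps^2) = 242.7364 / 4188.7928 ≈ 0.05794901

0.057949


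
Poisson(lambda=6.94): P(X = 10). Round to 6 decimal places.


P = e^(-lam) * lam^k / k!
e^(-6.94) ≈ 0.0009682696
lam^k = 6.94^10 ≈ 259175953.250949
k! = 10! = 3628800
P = 0.0009682696 * 259175953.250949 / 3628800 ≈ 0.069156

0.069156


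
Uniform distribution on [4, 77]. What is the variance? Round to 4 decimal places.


Var = (b-a)^2 / 12
(b-a)^2 = (77 - 4)^2 = 5329
Var = 5329/12 ≈ 444.083333

444.0833


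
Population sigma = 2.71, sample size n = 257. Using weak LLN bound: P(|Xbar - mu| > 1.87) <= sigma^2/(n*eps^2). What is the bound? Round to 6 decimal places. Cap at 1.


bound = min(1, sigma^2/(n*eps^2))
sigma^2 = 2.71^2 = 7.3441
n*eps^2 = 257 * 1.87^2 = 257 * 3.4969 = 898.7033
sigma^2/(n*eps^2) = 7.3441 / 898.7033 ≈ 0.00817188

0.008172


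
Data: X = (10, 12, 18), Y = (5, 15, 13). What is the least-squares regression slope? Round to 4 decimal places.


b = sum((xi-xbar)(yi-ybar)) / sum((xi-xbar)^2)
n = 3, xbar = 40/3 ≈ 13.333333, ybar = 33/3 = 11
Sxy = sum((xi-xbar)(yi-ybar)) = 24
Sxx = sum((xi-xbar)^2) = 104/3 ≈ 34.666667
b = Sxy / Sxx = 9/13 ≈ 0.692308

0.6923


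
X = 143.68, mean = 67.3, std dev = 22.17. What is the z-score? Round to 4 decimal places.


z = (X - mu) / sigma
X - mu = 143.68 - 67.3 = 76.38
z = 76.38 / 22.17 = 2546/739 ≈ 3.445196

3.4452


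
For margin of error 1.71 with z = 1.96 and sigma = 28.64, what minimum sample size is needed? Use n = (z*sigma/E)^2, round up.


z*sigma/E = 1.96 * 28.64 / 1.71 = 140336/4275 ≈ 32.827135
(z*sigma/E)^2 ≈ 1077.620760
round up: n = 1078

1078


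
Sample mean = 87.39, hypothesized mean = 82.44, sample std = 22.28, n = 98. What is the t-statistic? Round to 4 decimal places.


t = (xbar - mu0) / (s/sqrt(n))
xbar - mu0 = 87.39 - 82.44 = 4.95
sqrt(98) ≈ 9.89949494
s/sqrt(n) = 22.28 / 9.89949494 ≈ 2.25061987
t = 4.95 / 2.25061987 ≈ 2.199394

2.1994


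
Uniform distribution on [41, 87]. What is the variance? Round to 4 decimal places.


Var = (b-a)^2 / 12
(b-a)^2 = (87 - 41)^2 = 2116
Var = 2116/12 ≈ 176.333333

176.3333


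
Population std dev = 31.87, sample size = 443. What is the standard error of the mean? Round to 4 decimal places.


SE = sigma / sqrt(n)
sqrt(443) ≈ 21.047565
SE = 31.87 / 21.047565 ≈ 1.514189

1.5142


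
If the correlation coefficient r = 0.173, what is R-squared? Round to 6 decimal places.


R^2 = r^2 = (0.173)^2 = 0.029929

0.029929


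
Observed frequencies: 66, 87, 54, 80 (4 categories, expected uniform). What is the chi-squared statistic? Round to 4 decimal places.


chi2 = sum((O-E)^2/E), E = total/4
total = 287, E = 287/4 = 71.75
(66 - 71.75)^2 / 71.75 = 33.0625 / 71.75 = 529/1148 ≈ 0.460801
(87 - 71.75)^2 / 71.75 = 232.5625 / 71.75 = 3721/1148 ≈ 3.241289
(54 - 71.75)^2 / 71.75 = 315.0625 / 71.75 = 5041/1148 ≈ 4.391115
(80 - 71.75)^2 / 71.75 = 68.0625 / 71.75 = 1089/1148 ≈ 0.948606
chi2 = 2595/287 ≈ 9.041812

9.0418


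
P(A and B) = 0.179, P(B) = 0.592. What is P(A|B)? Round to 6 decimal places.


P(A|B) = P(A and B) / P(B) = 0.179 / 0.592 = 179/592 ≈ 0.30236486

0.302365


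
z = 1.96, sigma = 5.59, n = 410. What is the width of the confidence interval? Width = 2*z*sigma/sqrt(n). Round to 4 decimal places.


width = 2*z*sigma/sqrt(n)
2*z*sigma = 2 * 1.96 * 5.59 = 21.9128
sqrt(410) ≈ 20.248457
width = 21.9128 / 20.248457 ≈ 1.082196

1.0822


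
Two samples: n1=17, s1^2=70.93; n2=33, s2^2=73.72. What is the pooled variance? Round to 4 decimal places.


sp^2 = ((n1-1)*s1^2 + (n2-1)*s2^2)/(n1+n2-2)
(n1-1)*s1^2 = 16 * 70.93 = 1134.88
(n2-1)*s2^2 = 32 * 73.72 = 2359.04
numerator = 1134.88 + 2359.04 = 3493.92
n1+n2-2 = 48
sp^2 = 3493.92 / 48 = 72.79

72.7900


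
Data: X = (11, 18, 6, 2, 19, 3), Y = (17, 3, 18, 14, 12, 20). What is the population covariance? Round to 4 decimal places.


Cov = (1/n)*sum((xi-xbar)(yi-ybar))
n = 6, xbar = 59/6 ≈ 9.833333, ybar = 84/6 = 14
sum((xi-xbar)(yi-ybar)) = -161
Cov = -161 / 6 = -161/6 ≈ -26.833333

-26.8333


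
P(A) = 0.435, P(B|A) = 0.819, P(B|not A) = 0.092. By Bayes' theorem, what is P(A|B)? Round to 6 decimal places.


P(A|B) = P(B|A)*P(A) / P(B), P(B) = P(B|A)*P(A) + P(B|not A)*P(not A)
P(B|A)*P(A) = 0.819 * 0.435 = 0.356265
P(B|not A)*P(not A) = 0.092 * 0.565 = 0.05198
P(B) = 0.356265 + 0.05198 = 0.408245
P(A|B) = 0.356265 / 0.408245 ≈ 0.87267450

0.872674


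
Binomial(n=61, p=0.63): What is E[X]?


E[X] = n*p = 61 * 0.63 = 38.43

38.43


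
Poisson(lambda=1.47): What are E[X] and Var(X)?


E[X] = Var(X) = lambda = 1.47

1.47, 1.47


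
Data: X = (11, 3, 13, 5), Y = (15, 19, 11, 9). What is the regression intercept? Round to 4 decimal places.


a = ybar - b*xbar, where b = sum((xi-xbar)(yi-ybar)) / sum((xi-xbar)^2)
n = 4, xbar = 32/4 = 8, ybar = 54/4 = 13.5
Sxy = sum((xi-xbar)(yi-ybar)) = -22
Sxx = sum((xi-xbar)^2) = 68
b = Sxy / Sxx = -11/34 ≈ -0.323529
a = 13.5 - (-0.323529) * 8 = 547/34 ≈ 16.088235

16.0882


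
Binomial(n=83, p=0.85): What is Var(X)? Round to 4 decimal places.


Var = n*p*(1-p) = 83 * 0.85 * 0.15 = 10.5825

10.5825


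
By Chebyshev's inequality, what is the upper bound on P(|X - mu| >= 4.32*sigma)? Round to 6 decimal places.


P <= 1/k^2
k^2 = 4.32^2 = 18.6624
1/k^2 = 1 / 18.6624 ≈ 0.05358368

0.053584


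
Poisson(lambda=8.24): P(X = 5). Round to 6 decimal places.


P = e^(-lam) * lam^k / k!
e^(-8.24) ≈ 0.0002638842
lam^k = 8.24^5 ≈ 37987.092867
k! = 5! = 120
P = 0.0002638842 * 37987.092867 / 120 ≈ 0.083535

0.083535


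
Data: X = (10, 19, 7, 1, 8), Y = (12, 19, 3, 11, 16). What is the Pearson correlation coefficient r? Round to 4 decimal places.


r = sum((xi-xbar)(yi-ybar)) / sqrt(sum((xi-xbar)^2) * sum((yi-ybar)^2))
n = 5, xbar = 45/5 = 9, ybar = 61/5 = 12.2
Sxy = sum((xi-xbar)(yi-ybar)) = 92
Sxx = sum((xi-xbar)^2) = 170
Syy = sum((yi-ybar)^2) = 146.8
sqrt(Sxx*Syy) ≈ 157.974682
r = Sxy / sqrt(Sxx*Syy) = 92 / 157.974682 ≈ 0.582372

0.5824


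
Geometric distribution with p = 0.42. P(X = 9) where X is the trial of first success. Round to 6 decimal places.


P = (1-p)^(k-1) * p
(1-p)^(k-1) = 0.58^8 ≈ 0.01280631
P = 0.01280631 * 0.42 ≈ 0.005378649

0.005379


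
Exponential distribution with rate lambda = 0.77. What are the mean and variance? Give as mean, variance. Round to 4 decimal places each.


mean = 1/lam, var = 1/lam^2
mean = 1 / 0.77 = 100/77 ≈ 1.298701
lam^2 = 0.77^2 = 0.5929
var = 1 / 0.5929 = 10000/5929 ≈ 1.686625

1.2987, 1.6866


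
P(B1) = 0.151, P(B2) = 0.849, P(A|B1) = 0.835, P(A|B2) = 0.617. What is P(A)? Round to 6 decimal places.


P(A) = P(A|B1)*P(B1) + P(A|B2)*P(B2)
P(A|B1)*P(B1) = 0.835 * 0.151 = 0.126085
P(A|B2)*P(B2) = 0.617 * 0.849 = 0.523833
P(A) = 0.126085 + 0.523833 = 0.649918

0.649918


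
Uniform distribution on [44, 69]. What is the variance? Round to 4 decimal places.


Var = (b-a)^2 / 12
(b-a)^2 = (69 - 44)^2 = 625
Var = 625/12 ≈ 52.083333

52.0833


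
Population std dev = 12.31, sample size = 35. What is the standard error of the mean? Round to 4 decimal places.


SE = sigma / sqrt(n)
sqrt(35) ≈ 5.916080
SE = 12.31 / 5.916080 ≈ 2.080770

2.0808


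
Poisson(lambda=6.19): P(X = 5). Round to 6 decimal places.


P = e^(-lam) * lam^k / k!
e^(-6.19) ≈ 0.002049827
lam^k = 6.19^5 ≈ 9087.684584
k! = 5! = 120
P = 0.002049827 * 9087.684584 / 120 ≈ 0.155235

0.155235


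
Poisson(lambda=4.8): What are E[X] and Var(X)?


E[X] = Var(X) = lambda = 4.8

4.8, 4.8


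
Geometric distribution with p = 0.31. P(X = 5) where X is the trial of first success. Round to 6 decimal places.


P = (1-p)^(k-1) * p
(1-p)^(k-1) = 0.69^4 ≈ 0.2266712
P = 0.2266712 * 0.31 ≈ 0.07026808

0.070268


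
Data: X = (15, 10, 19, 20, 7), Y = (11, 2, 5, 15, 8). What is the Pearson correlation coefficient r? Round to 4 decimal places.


r = sum((xi-xbar)(yi-ybar)) / sqrt(sum((xi-xbar)^2) * sum((yi-ybar)^2))
n = 5, xbar = 71/5 = 14.2, ybar = 41/5 = 8.2
Sxy = sum((xi-xbar)(yi-ybar)) = 53.8
Sxx = sum((xi-xbar)^2) = 126.8
Syy = sum((yi-ybar)^2) = 102.8
sqrt(Sxx*Syy) ≈ 114.171100
r = Sxy / sqrt(Sxx*Syy) = 53.8 / 114.171100 ≈ 0.471223

0.4712


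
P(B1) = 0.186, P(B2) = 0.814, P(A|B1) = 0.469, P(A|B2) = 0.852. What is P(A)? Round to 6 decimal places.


P(A) = P(A|B1)*P(B1) + P(A|B2)*P(B2)
P(A|B1)*P(B1) = 0.469 * 0.186 = 0.087234
P(A|B2)*P(B2) = 0.852 * 0.814 = 0.693528
P(A) = 0.087234 + 0.693528 = 0.780762

0.780762


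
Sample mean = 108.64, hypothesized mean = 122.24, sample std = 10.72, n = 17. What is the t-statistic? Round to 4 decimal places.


t = (xbar - mu0) / (s/sqrt(n))
xbar - mu0 = 108.64 - 122.24 = -13.6
sqrt(17) ≈ 4.12310563
s/sqrt(n) = 10.72 / 4.12310563 ≈ 2.59998190
t = -13.6 / 2.59998190 ≈ -5.230806

-5.2308


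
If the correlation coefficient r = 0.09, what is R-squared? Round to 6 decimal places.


R^2 = r^2 = (0.09)^2 = 0.0081

0.008100


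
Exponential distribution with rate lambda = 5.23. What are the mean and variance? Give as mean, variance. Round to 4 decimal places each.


mean = 1/lam, var = 1/lam^2
mean = 1 / 5.23 = 100/523 ≈ 0.191205
lam^2 = 5.23^2 = 27.3529
var = 1 / 27.3529 ≈ 0.036559

0.1912, 0.0366


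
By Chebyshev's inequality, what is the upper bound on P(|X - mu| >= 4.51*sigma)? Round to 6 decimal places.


P <= 1/k^2
k^2 = 4.51^2 = 20.3401
1/k^2 = 1 / 20.3401 ≈ 0.04916397

0.049164


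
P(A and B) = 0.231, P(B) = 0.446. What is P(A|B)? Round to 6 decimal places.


P(A|B) = P(A and B) / P(B) = 0.231 / 0.446 = 231/446 ≈ 0.51793722

0.517937


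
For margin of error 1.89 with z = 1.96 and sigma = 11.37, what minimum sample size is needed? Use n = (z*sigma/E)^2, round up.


z*sigma/E = 1.96 * 11.37 / 1.89 = 2653/225 ≈ 11.791111
(z*sigma/E)^2 ≈ 139.030301
round up: n = 140

140


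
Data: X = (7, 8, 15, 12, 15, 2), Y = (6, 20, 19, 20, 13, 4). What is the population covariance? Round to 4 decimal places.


Cov = (1/n)*sum((xi-xbar)(yi-ybar))
n = 6, xbar = 59/6 ≈ 9.833333, ybar = 82/6 = 41/3 ≈ 13.666667
sum((xi-xbar)(yi-ybar)) = 371/3 ≈ 123.666667
Cov = 123.666667 / 6 = 371/18 ≈ 20.611111

20.6111


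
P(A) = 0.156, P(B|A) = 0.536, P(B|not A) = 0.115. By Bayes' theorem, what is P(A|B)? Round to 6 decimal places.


P(A|B) = P(B|A)*P(A) / P(B), P(B) = P(B|A)*P(A) + P(B|not A)*P(not A)
P(B|A)*P(A) = 0.536 * 0.156 = 0.083616
P(B|not A)*P(not A) = 0.115 * 0.844 = 0.09706
P(B) = 0.083616 + 0.09706 = 0.180676
P(A|B) = 0.083616 / 0.180676 ≈ 0.46279528

0.462795


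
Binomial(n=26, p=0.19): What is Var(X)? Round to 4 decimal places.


Var = n*p*(1-p) = 26 * 0.19 * 0.81 = 4.0014

4.0014


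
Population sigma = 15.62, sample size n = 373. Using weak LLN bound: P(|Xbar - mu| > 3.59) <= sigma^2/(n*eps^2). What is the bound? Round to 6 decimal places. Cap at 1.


bound = min(1, sigma^2/(n*eps^2))
sigma^2 = 15.62^2 = 243.9844
n*eps^2 = 373 * 3.59^2 = 373 * 12.8881 = 4807.2613
sigma^2/(n*eps^2) = 243.9844 / 4807.2613 ≈ 0.05075331

0.050753


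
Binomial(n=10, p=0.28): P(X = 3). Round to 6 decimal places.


P = C(n,k) * p^k * (1-p)^(n-k)
C(10,3) = 120
p^k = 0.28^3 = 0.021952
(1-p)^(n-k) = 0.72^7 ≈ 0.1003061
P = 120 * 0.021952 * 0.1003061 ≈ 0.264230

0.264230


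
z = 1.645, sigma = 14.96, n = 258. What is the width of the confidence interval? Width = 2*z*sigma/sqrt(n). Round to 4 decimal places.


width = 2*z*sigma/sqrt(n)
2*z*sigma = 2 * 1.645 * 14.96 = 49.2184
sqrt(258) ≈ 16.062378
width = 49.2184 / 16.062378 ≈ 3.064204

3.0642
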